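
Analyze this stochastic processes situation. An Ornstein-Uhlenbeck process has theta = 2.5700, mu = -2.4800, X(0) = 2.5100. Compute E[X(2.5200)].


E[X(t)] = mu + (X(0) - mu)*exp(-theta*t)
= -2.4800 + (2.5100 - -2.4800)*exp(-2.5700*2.5200)
= -2.4800 + 4.9900 * 0.0015
= -2.4723

-2.4723


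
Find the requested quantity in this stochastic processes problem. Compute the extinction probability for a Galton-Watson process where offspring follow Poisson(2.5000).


Since mu = 2.5000 > 1, extinction prob q < 1.
Solve s = exp(mu*(s-1)) iteratively.
q = 0.1074

0.1074


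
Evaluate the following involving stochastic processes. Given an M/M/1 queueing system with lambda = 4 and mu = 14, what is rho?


rho = lambda/mu
= 4/14
= 0.2857

0.2857


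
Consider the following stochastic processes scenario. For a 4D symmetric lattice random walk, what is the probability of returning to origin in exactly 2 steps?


P(return in 2 steps) = P(reverse first step) = 1/(2d)
= 1/8
= 0.1250

0.1250


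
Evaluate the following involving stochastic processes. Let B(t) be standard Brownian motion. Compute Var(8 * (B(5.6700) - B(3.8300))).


Var(alpha*(B(t)-B(s))) = alpha^2 * (t-s)
= 8^2 * (5.6700 - 3.8300)
= 64 * 1.8400
= 117.7600

117.7600


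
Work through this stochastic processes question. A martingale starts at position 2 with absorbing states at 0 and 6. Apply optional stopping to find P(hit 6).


By optional stopping theorem: E(M at tau) = M(0) = 2
P(hit 6)*6 + P(hit 0)*0 = 2
P(hit 6) = (2 - 0)/(6 - 0) = 1/3 = 0.3333

0.3333


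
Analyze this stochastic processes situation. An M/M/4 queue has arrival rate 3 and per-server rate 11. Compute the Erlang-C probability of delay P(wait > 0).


a = lambda/mu = 0.2727
rho = a/c = 0.0682
Erlang-C formula applied:
C(c,a) = 1.8833e-04

1.8833e-04


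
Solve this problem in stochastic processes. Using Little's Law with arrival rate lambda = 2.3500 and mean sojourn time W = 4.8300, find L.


Little's Law: L = lambda * W
= 2.3500 * 4.8300
= 11.3505

11.3505


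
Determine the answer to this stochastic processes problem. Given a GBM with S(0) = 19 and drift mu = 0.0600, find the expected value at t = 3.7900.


E[S(t)] = S(0) * exp(mu * t)
= 19 * exp(0.0600 * 3.7900)
= 19 * 1.2553
= 23.8513

23.8513


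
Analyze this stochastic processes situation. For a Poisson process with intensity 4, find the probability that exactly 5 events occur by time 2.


P(N(t)=k) = (lambda*t)^k * exp(-lambda*t) / k!
lambda*t = 8
= 8^5 * exp(-8) / 5!
= 32768 * 3.3546e-04 / 120
= 0.0916

0.0916


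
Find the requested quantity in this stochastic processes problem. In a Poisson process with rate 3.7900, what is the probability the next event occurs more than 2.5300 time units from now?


P(X > t) = exp(-lambda * t)
= exp(-3.7900 * 2.5300)
= exp(-9.5887) = 6.8498e-05

6.8498e-05


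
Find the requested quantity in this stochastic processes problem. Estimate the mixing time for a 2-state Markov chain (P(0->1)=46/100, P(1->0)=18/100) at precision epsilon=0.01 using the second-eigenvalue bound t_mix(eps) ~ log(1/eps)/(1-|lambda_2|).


lambda_2 = |1 - p01 - p10| = |1 - 0.4600 - 0.1800| = 0.3600
t_mix ~ log(1/eps)/(1 - |lambda_2|)
= log(100)/(1 - 0.3600) = 4.6052/0.6400
= 7.1956

7.1956


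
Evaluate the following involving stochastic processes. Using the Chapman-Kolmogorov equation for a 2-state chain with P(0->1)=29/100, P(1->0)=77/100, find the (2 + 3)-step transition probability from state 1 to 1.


P^5 = P^2 * P^3
Computing via matrix multiplication of the transition matrix.
Entry (1,1) of P^5 = 0.2736

0.2736


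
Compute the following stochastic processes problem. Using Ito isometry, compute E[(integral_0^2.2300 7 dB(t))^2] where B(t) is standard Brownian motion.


By Ito isometry: E[(int f dB)^2] = int f^2 dt
= 7^2 * 2.2300
= 49 * 2.2300 = 109.2700

109.2700


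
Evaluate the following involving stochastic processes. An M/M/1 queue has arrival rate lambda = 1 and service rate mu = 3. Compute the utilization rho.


rho = lambda/mu
= 1/3
= 0.3333

0.3333


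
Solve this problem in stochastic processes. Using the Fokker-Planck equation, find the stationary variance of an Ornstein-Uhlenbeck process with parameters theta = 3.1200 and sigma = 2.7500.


Stationary variance = sigma^2 / (2*theta)
= 2.7500^2 / (2*3.1200)
= 7.5625 / 6.2400
= 1.2119

1.2119


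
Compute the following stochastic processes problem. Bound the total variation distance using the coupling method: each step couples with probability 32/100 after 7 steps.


TV distance bound <= (1-delta)^n
= (1 - 0.3200)^7
= 0.6800^7
= 0.0672

0.0672


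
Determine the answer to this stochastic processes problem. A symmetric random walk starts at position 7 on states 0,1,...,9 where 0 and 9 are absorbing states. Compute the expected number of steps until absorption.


For symmetric RW on 0,...,N with absorbing barriers, E(i) = i*(N-i)
E(7) = 7 * 2 = 14

14


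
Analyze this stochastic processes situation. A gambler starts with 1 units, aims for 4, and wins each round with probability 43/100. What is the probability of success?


Gambler's ruin formula:
r = q/p = 0.5700/0.4300 = 1.3256
P(win) = (1 - r^i)/(1 - r^N)
= (1 - 1.3256^1)/(1 - 1.3256^4)
= 0.1560

0.1560


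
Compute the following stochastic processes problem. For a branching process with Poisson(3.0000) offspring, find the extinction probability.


Since mu = 3.0000 > 1, extinction prob q < 1.
Solve s = exp(mu*(s-1)) iteratively.
q = 0.0595

0.0595


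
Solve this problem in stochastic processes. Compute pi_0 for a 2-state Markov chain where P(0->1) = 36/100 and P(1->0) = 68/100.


Stationary distribution: pi_0 = p10/(p01+p10), pi_1 = p01/(p01+p10)
p01 = 0.3600, p10 = 0.6800
pi_0 = 0.6538

0.6538


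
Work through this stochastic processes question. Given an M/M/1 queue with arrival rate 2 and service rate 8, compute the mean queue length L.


rho = 2/8 = 0.2500
L = rho/(1-rho)
= 0.2500/0.7500
= 0.3333

0.3333


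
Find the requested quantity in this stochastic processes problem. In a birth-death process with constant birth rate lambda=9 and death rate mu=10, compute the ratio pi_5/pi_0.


For birth-death process, pi_n/pi_0 = (lambda/mu)^n
= (9/10)^5
= 0.5905

0.5905


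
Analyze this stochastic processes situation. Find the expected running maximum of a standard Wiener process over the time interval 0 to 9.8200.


E(max B(s)) = sqrt(2t/pi)
= sqrt(2*9.8200/pi)
= sqrt(6.2516)
= 2.5003

2.5003


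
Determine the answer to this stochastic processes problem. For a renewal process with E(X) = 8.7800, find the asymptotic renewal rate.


Long-run renewal rate = 1/E(X)
= 1/8.7800
= 0.1139

0.1139


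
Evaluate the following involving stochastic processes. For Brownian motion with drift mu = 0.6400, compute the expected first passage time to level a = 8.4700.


Expected first passage time = a/mu
= 8.4700/0.6400
= 13.2344

13.2344


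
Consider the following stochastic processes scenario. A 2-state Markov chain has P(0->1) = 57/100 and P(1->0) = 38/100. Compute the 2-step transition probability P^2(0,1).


Computing P^2 by matrix multiplication.
P = [[0.4300, 0.5700], [0.3800, 0.6200]]
After raising P to the power 2:
P^2(0,1) = 0.5985

0.5985


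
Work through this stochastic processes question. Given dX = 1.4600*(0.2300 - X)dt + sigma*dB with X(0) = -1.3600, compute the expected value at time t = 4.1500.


E[X(t)] = mu + (X(0) - mu)*exp(-theta*t)
= 0.2300 + (-1.3600 - 0.2300)*exp(-1.4600*4.1500)
= 0.2300 + -1.5900 * 0.0023
= 0.2263

0.2263


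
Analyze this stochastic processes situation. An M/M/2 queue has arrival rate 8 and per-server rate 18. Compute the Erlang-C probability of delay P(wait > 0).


a = lambda/mu = 0.4444
rho = a/c = 0.2222
Erlang-C formula applied:
C(c,a) = 0.0808

0.0808


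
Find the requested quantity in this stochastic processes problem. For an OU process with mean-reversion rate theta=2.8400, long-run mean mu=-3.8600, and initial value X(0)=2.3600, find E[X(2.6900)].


E[X(t)] = mu + (X(0) - mu)*exp(-theta*t)
= -3.8600 + (2.3600 - -3.8600)*exp(-2.8400*2.6900)
= -3.8600 + 6.2200 * 4.8102e-04
= -3.8570

-3.8570


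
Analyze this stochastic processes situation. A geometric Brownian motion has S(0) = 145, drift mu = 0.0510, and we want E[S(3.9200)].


E[S(t)] = S(0) * exp(mu * t)
= 145 * exp(0.0510 * 3.9200)
= 145 * 1.2213
= 177.0892

177.0892


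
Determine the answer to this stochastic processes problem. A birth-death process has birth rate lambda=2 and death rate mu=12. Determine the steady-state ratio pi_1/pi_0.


For birth-death process, pi_n/pi_0 = (lambda/mu)^n
= (2/12)^1
= 0.1667

0.1667


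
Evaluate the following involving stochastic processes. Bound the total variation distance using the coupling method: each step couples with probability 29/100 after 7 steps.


TV distance bound <= (1-delta)^n
= (1 - 0.2900)^7
= 0.7100^7
= 0.0910

0.0910


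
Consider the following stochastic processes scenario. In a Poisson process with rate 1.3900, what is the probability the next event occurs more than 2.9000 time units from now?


P(X > t) = exp(-lambda * t)
= exp(-1.3900 * 2.9000)
= exp(-4.0310) = 0.0178

0.0178


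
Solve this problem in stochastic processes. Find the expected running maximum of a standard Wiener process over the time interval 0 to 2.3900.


E(max B(s)) = sqrt(2t/pi)
= sqrt(2*2.3900/pi)
= sqrt(1.5215)
= 1.2335

1.2335


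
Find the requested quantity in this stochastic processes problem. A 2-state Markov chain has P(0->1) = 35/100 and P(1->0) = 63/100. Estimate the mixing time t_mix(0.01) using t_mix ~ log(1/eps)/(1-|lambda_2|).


lambda_2 = |1 - p01 - p10| = |1 - 0.3500 - 0.6300| = 0.0200
t_mix ~ log(1/eps)/(1 - |lambda_2|)
= log(100)/(1 - 0.0200) = 4.6052/0.9800
= 4.6992

4.6992


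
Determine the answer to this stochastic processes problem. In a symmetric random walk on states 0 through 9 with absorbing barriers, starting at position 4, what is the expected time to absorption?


For symmetric RW on 0,...,N with absorbing barriers, E(i) = i*(N-i)
E(4) = 4 * 5 = 20

20


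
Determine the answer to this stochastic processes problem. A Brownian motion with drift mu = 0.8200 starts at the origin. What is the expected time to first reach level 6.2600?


Expected first passage time = a/mu
= 6.2600/0.8200
= 7.6341

7.6341


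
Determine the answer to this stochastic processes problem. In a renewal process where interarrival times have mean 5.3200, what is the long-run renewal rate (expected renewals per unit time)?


Long-run renewal rate = 1/E(X)
= 1/5.3200
= 0.1880

0.1880


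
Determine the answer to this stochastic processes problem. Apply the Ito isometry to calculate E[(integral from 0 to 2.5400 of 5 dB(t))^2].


By Ito isometry: E[(int f dB)^2] = int f^2 dt
= 5^2 * 2.5400
= 25 * 2.5400 = 63.5000

63.5000


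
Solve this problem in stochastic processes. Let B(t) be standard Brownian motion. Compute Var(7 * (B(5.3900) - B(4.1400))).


Var(alpha*(B(t)-B(s))) = alpha^2 * (t-s)
= 7^2 * (5.3900 - 4.1400)
= 49 * 1.2500
= 61.2500

61.2500


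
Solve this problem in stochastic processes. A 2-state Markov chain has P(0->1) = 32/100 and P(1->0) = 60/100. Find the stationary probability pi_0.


Stationary distribution: pi_0 = p10/(p01+p10), pi_1 = p01/(p01+p10)
p01 = 0.3200, p10 = 0.6000
pi_0 = 0.6522

0.6522


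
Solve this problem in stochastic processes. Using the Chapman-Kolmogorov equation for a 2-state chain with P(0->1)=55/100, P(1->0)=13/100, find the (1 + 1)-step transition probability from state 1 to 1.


P^2 = P^1 * P^1
Computing via matrix multiplication of the transition matrix.
Entry (1,1) of P^2 = 0.8284

0.8284


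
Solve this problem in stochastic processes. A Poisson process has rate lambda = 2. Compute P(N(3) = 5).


P(N(t)=k) = (lambda*t)^k * exp(-lambda*t) / k!
lambda*t = 6
= 6^5 * exp(-6) / 5!
= 7776 * 0.0025 / 120
= 0.1606

0.1606


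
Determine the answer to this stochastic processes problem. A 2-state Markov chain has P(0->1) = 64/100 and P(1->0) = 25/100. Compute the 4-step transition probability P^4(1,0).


Computing P^4 by matrix multiplication.
P = [[0.3600, 0.6400], [0.2500, 0.7500]]
After raising P to the power 4:
P^4(1,0) = 0.2809

0.2809


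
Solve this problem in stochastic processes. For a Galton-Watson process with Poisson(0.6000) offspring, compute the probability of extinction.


Since mu = 0.6000 <= 1, extinction probability = 1.

1.0000


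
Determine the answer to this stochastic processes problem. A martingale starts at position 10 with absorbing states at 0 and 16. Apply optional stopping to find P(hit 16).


By optional stopping theorem: E(M at tau) = M(0) = 10
P(hit 16)*16 + P(hit 0)*0 = 10
P(hit 16) = (10 - 0)/(16 - 0) = 5/8 = 0.6250

0.6250


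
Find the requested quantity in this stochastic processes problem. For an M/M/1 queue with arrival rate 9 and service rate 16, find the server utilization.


rho = lambda/mu
= 9/16
= 0.5625

0.5625


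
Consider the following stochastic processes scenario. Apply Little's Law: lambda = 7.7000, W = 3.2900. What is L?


Little's Law: L = lambda * W
= 7.7000 * 3.2900
= 25.3330

25.3330


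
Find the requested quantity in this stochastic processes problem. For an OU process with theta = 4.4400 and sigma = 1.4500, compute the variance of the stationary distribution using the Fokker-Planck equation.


Stationary variance = sigma^2 / (2*theta)
= 1.4500^2 / (2*4.4400)
= 2.1025 / 8.8800
= 0.2368

0.2368


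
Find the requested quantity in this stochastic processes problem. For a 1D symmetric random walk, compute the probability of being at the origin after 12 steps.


P(S(12) = 0) = C(12,6) / 4^6
= 924 / 4096
= 0.2256

0.2256


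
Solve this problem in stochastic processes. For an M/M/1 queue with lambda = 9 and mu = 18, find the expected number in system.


rho = 9/18 = 0.5000
L = rho/(1-rho)
= 0.5000/0.5000
= 1.0000

1.0000


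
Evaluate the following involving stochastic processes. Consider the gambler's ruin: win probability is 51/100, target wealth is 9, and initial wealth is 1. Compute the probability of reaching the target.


Gambler's ruin formula:
r = q/p = 0.4900/0.5100 = 0.9608
P(win) = (1 - r^i)/(1 - r^N)
= (1 - 0.9608^1)/(1 - 0.9608^9)
= 0.1297

0.1297


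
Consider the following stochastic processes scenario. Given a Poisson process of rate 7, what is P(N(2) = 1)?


P(N(t)=k) = (lambda*t)^k * exp(-lambda*t) / k!
lambda*t = 14
= 14^1 * exp(-14) / 1!
= 14 * 8.3153e-07 / 1
= 1.1641e-05

1.1641e-05


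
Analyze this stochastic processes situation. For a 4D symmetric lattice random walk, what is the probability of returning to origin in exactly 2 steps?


P(return in 2 steps) = P(reverse first step) = 1/(2d)
= 1/8
= 0.1250

0.1250


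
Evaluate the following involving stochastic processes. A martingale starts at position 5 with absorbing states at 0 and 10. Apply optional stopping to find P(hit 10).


By optional stopping theorem: E(M at tau) = M(0) = 5
P(hit 10)*10 + P(hit 0)*0 = 5
P(hit 10) = (5 - 0)/(10 - 0) = 1/2 = 0.5000

0.5000


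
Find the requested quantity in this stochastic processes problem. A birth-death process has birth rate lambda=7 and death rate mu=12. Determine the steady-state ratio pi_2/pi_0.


For birth-death process, pi_n/pi_0 = (lambda/mu)^n
= (7/12)^2
= 0.3403

0.3403


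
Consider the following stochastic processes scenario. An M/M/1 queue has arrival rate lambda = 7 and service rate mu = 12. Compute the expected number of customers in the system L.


rho = 7/12 = 0.5833
L = rho/(1-rho)
= 0.5833/0.4167
= 1.4000

1.4000


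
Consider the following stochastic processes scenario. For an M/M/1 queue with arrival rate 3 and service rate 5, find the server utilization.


rho = lambda/mu
= 3/5
= 0.6000

0.6000


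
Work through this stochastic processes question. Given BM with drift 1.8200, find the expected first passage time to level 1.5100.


Expected first passage time = a/mu
= 1.5100/1.8200
= 0.8297

0.8297


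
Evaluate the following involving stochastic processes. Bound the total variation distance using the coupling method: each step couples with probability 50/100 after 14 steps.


TV distance bound <= (1-delta)^n
= (1 - 0.5000)^14
= 0.5000^14
= 6.1035e-05

6.1035e-05


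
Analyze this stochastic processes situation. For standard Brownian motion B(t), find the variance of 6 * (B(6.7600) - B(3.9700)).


Var(alpha*(B(t)-B(s))) = alpha^2 * (t-s)
= 6^2 * (6.7600 - 3.9700)
= 36 * 2.7900
= 100.4400

100.4400


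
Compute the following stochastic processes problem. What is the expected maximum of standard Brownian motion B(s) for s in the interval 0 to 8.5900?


E(max B(s)) = sqrt(2t/pi)
= sqrt(2*8.5900/pi)
= sqrt(5.4686)
= 2.3385

2.3385


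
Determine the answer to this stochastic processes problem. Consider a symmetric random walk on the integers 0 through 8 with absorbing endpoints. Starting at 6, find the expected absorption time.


For symmetric RW on 0,...,N with absorbing barriers, E(i) = i*(N-i)
E(6) = 6 * 2 = 12

12


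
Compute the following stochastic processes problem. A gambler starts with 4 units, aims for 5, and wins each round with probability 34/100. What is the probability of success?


Gambler's ruin formula:
r = q/p = 0.6600/0.3400 = 1.9412
P(win) = (1 - r^i)/(1 - r^N)
= (1 - 1.9412^4)/(1 - 1.9412^5)
= 0.4969

0.4969


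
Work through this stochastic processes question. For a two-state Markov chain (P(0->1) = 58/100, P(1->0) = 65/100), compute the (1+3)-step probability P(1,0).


P^4 = P^1 * P^3
Computing via matrix multiplication of the transition matrix.
Entry (1,0) of P^4 = 0.5270

0.5270


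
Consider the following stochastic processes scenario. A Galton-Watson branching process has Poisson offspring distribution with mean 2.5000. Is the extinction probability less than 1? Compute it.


Since mu = 2.5000 > 1, extinction prob q < 1.
Solve s = exp(mu*(s-1)) iteratively.
q = 0.1074

0.1074


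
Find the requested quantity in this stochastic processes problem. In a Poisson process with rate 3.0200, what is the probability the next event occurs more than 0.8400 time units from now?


P(X > t) = exp(-lambda * t)
= exp(-3.0200 * 0.8400)
= exp(-2.5368) = 0.0791

0.0791


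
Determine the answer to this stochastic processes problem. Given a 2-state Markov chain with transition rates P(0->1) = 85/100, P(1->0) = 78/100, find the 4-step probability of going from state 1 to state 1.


Computing P^4 by matrix multiplication.
P = [[0.1500, 0.8500], [0.7800, 0.2200]]
After raising P to the power 4:
P^4(1,1) = 0.5969

0.5969


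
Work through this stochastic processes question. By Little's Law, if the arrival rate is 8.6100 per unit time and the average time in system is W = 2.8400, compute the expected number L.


Little's Law: L = lambda * W
= 8.6100 * 2.8400
= 24.4524

24.4524


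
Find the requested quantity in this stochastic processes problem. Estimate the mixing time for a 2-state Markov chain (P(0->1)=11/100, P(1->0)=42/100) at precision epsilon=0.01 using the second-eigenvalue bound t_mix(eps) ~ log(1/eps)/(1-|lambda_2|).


lambda_2 = |1 - p01 - p10| = |1 - 0.1100 - 0.4200| = 0.4700
t_mix ~ log(1/eps)/(1 - |lambda_2|)
= log(100)/(1 - 0.4700) = 4.6052/0.5300
= 8.6890

8.6890


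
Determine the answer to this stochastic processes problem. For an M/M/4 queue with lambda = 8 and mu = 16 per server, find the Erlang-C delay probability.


a = lambda/mu = 0.5000
rho = a/c = 0.1250
Erlang-C formula applied:
C(c,a) = 0.0018

0.0018


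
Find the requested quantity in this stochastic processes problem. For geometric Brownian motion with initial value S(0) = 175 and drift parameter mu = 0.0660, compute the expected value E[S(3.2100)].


E[S(t)] = S(0) * exp(mu * t)
= 175 * exp(0.0660 * 3.2100)
= 175 * 1.2360
= 216.2956

216.2956


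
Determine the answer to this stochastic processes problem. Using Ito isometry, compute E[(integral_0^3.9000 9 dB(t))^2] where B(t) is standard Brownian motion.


By Ito isometry: E[(int f dB)^2] = int f^2 dt
= 9^2 * 3.9000
= 81 * 3.9000 = 315.9000

315.9000


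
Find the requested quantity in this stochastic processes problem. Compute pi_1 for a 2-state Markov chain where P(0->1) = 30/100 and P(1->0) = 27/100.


Stationary distribution: pi_0 = p10/(p01+p10), pi_1 = p01/(p01+p10)
p01 = 0.3000, p10 = 0.2700
pi_1 = 0.5263

0.5263


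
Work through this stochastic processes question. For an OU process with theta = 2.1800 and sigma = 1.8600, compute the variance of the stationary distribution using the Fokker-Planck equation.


Stationary variance = sigma^2 / (2*theta)
= 1.8600^2 / (2*2.1800)
= 3.4596 / 4.3600
= 0.7935

0.7935


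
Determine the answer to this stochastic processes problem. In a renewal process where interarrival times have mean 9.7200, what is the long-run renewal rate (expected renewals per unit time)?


Long-run renewal rate = 1/E(X)
= 1/9.7200
= 0.1029

0.1029


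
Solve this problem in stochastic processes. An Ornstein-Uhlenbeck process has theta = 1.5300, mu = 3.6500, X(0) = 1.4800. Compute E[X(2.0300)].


E[X(t)] = mu + (X(0) - mu)*exp(-theta*t)
= 3.6500 + (1.4800 - 3.6500)*exp(-1.5300*2.0300)
= 3.6500 + -2.1700 * 0.0448
= 3.5528

3.5528


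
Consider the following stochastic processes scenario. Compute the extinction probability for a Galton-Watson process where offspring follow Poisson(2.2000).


Since mu = 2.2000 > 1, extinction prob q < 1.
Solve s = exp(mu*(s-1)) iteratively.
q = 0.1563

0.1563


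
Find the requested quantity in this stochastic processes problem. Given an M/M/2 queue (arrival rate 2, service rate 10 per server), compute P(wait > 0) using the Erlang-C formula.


a = lambda/mu = 0.2000
rho = a/c = 0.1000
Erlang-C formula applied:
C(c,a) = 0.0182

0.0182


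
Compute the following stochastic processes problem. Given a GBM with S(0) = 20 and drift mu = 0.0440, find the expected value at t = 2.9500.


E[S(t)] = S(0) * exp(mu * t)
= 20 * exp(0.0440 * 2.9500)
= 20 * 1.1386
= 22.7720

22.7720


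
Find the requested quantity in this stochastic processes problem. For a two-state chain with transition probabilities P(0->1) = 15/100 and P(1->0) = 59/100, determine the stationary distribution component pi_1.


Stationary distribution: pi_0 = p10/(p01+p10), pi_1 = p01/(p01+p10)
p01 = 0.1500, p10 = 0.5900
pi_1 = 0.2027

0.2027


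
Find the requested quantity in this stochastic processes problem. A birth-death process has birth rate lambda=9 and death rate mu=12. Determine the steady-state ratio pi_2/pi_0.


For birth-death process, pi_n/pi_0 = (lambda/mu)^n
= (9/12)^2
= 0.5625

0.5625


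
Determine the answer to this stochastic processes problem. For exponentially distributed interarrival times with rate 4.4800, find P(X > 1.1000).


P(X > t) = exp(-lambda * t)
= exp(-4.4800 * 1.1000)
= exp(-4.9280) = 0.0072

0.0072


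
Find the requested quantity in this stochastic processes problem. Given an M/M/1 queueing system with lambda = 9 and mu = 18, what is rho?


rho = lambda/mu
= 9/18
= 0.5000

0.5000


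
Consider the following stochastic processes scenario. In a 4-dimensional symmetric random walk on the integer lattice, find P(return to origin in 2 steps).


P(return in 2 steps) = P(reverse first step) = 1/(2d)
= 1/8
= 0.1250

0.1250


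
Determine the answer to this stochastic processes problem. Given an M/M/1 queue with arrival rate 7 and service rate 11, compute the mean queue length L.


rho = 7/11 = 0.6364
L = rho/(1-rho)
= 0.6364/0.3636
= 1.7500

1.7500


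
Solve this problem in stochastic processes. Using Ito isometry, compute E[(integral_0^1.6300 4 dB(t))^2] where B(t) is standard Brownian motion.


By Ito isometry: E[(int f dB)^2] = int f^2 dt
= 4^2 * 1.6300
= 16 * 1.6300 = 26.0800

26.0800


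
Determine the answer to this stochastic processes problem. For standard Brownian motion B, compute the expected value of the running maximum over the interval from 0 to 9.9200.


E(max B(s)) = sqrt(2t/pi)
= sqrt(2*9.9200/pi)
= sqrt(6.3153)
= 2.5130

2.5130


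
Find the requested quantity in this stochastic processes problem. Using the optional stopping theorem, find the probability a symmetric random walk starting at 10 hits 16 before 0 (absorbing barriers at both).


By optional stopping theorem: E(M at tau) = M(0) = 10
P(hit 16)*16 + P(hit 0)*0 = 10
P(hit 16) = (10 - 0)/(16 - 0) = 5/8 = 0.6250

0.6250


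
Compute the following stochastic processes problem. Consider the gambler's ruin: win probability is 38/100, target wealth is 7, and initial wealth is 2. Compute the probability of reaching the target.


Gambler's ruin formula:
r = q/p = 0.6200/0.3800 = 1.6316
P(win) = (1 - r^i)/(1 - r^N)
= (1 - 1.6316^2)/(1 - 1.6316^7)
= 0.0558

0.0558


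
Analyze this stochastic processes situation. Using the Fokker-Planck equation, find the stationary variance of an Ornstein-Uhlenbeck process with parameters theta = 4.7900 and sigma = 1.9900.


Stationary variance = sigma^2 / (2*theta)
= 1.9900^2 / (2*4.7900)
= 3.9601 / 9.5800
= 0.4134

0.4134


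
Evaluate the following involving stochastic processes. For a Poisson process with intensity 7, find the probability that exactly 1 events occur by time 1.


P(N(t)=k) = (lambda*t)^k * exp(-lambda*t) / k!
lambda*t = 7
= 7^1 * exp(-7) / 1!
= 7 * 9.1188e-04 / 1
= 0.0064

0.0064


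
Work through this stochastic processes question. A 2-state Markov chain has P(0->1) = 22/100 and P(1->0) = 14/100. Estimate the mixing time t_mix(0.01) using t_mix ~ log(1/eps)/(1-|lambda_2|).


lambda_2 = |1 - p01 - p10| = |1 - 0.2200 - 0.1400| = 0.6400
t_mix ~ log(1/eps)/(1 - |lambda_2|)
= log(100)/(1 - 0.6400) = 4.6052/0.3600
= 12.7921

12.7921


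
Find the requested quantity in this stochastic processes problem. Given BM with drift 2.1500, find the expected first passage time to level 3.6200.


Expected first passage time = a/mu
= 3.6200/2.1500
= 1.6837

1.6837


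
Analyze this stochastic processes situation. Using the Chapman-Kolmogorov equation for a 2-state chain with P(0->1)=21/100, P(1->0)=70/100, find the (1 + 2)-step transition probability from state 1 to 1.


P^3 = P^1 * P^2
Computing via matrix multiplication of the transition matrix.
Entry (1,1) of P^3 = 0.2313

0.2313


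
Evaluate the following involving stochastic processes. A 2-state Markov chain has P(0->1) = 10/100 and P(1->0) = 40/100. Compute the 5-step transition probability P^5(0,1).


Computing P^5 by matrix multiplication.
P = [[0.9000, 0.1000], [0.4000, 0.6000]]
After raising P to the power 5:
P^5(0,1) = 0.1938

0.1938


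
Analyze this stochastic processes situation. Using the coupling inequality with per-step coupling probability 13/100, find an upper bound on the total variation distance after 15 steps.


TV distance bound <= (1-delta)^n
= (1 - 0.1300)^15
= 0.8700^15
= 0.1238

0.1238


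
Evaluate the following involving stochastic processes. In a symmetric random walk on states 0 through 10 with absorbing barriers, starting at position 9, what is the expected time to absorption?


For symmetric RW on 0,...,N with absorbing barriers, E(i) = i*(N-i)
E(9) = 9 * 1 = 9

9


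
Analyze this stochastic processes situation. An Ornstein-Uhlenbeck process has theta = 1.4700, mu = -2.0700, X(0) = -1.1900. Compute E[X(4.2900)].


E[X(t)] = mu + (X(0) - mu)*exp(-theta*t)
= -2.0700 + (-1.1900 - -2.0700)*exp(-1.4700*4.2900)
= -2.0700 + 0.8800 * 0.0018
= -2.0684

-2.0684


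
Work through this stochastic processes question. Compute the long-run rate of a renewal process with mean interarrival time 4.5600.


Long-run renewal rate = 1/E(X)
= 1/4.5600
= 0.2193

0.2193


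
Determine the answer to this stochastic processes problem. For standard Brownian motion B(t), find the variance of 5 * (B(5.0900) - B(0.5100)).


Var(alpha*(B(t)-B(s))) = alpha^2 * (t-s)
= 5^2 * (5.0900 - 0.5100)
= 25 * 4.5800
= 114.5000

114.5000


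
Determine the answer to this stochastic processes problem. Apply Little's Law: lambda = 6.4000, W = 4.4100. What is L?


Little's Law: L = lambda * W
= 6.4000 * 4.4100
= 28.2240

28.2240


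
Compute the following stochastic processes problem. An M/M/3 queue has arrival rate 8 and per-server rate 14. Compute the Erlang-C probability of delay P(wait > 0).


a = lambda/mu = 0.5714
rho = a/c = 0.1905
Erlang-C formula applied:
C(c,a) = 0.0217

0.0217


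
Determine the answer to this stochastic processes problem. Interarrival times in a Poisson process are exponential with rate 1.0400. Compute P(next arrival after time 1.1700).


P(X > t) = exp(-lambda * t)
= exp(-1.0400 * 1.1700)
= exp(-1.2168) = 0.2962

0.2962


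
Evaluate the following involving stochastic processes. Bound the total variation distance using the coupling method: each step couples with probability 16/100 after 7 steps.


TV distance bound <= (1-delta)^n
= (1 - 0.1600)^7
= 0.8400^7
= 0.2951

0.2951


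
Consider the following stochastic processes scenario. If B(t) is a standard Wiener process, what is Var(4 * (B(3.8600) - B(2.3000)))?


Var(alpha*(B(t)-B(s))) = alpha^2 * (t-s)
= 4^2 * (3.8600 - 2.3000)
= 16 * 1.5600
= 24.9600

24.9600


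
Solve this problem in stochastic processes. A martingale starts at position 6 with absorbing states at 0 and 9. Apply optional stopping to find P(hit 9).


By optional stopping theorem: E(M at tau) = M(0) = 6
P(hit 9)*9 + P(hit 0)*0 = 6
P(hit 9) = (6 - 0)/(9 - 0) = 2/3 = 0.6667

0.6667


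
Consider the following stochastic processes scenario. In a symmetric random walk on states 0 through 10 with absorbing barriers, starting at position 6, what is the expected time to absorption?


For symmetric RW on 0,...,N with absorbing barriers, E(i) = i*(N-i)
E(6) = 6 * 4 = 24

24


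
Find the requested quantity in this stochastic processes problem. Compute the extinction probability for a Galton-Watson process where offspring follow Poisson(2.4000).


Since mu = 2.4000 > 1, extinction prob q < 1.
Solve s = exp(mu*(s-1)) iteratively.
q = 0.1214

0.1214


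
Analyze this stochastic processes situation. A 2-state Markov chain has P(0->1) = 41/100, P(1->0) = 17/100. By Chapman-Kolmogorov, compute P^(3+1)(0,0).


P^4 = P^3 * P^1
Computing via matrix multiplication of the transition matrix.
Entry (0,0) of P^4 = 0.3151

0.3151


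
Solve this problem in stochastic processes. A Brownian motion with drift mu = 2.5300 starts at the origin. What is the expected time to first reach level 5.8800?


Expected first passage time = a/mu
= 5.8800/2.5300
= 2.3241

2.3241


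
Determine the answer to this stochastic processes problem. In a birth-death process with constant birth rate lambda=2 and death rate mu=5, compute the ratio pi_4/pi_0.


For birth-death process, pi_n/pi_0 = (lambda/mu)^n
= (2/5)^4
= 0.0256

0.0256


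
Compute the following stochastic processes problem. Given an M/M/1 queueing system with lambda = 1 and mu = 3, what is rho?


rho = lambda/mu
= 1/3
= 0.3333

0.3333


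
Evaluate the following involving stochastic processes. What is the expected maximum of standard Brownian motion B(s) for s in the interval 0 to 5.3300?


E(max B(s)) = sqrt(2t/pi)
= sqrt(2*5.3300/pi)
= sqrt(3.3932)
= 1.8421

1.8421


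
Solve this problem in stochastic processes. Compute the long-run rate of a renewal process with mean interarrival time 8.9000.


Long-run renewal rate = 1/E(X)
= 1/8.9000
= 0.1124

0.1124


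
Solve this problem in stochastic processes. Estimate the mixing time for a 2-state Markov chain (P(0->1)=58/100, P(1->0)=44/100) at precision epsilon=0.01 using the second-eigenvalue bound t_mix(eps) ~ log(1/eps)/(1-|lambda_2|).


lambda_2 = |1 - p01 - p10| = |1 - 0.5800 - 0.4400| = 0.0200
t_mix ~ log(1/eps)/(1 - |lambda_2|)
= log(100)/(1 - 0.0200) = 4.6052/0.9800
= 4.6992

4.6992


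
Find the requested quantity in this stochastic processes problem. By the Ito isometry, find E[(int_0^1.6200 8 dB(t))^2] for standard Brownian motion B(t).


By Ito isometry: E[(int f dB)^2] = int f^2 dt
= 8^2 * 1.6200
= 64 * 1.6200 = 103.6800

103.6800


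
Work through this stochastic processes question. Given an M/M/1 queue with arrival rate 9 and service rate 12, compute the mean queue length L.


rho = 9/12 = 0.7500
L = rho/(1-rho)
= 0.7500/0.2500
= 3.0000

3.0000


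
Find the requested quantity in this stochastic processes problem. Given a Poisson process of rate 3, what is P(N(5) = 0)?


P(N(t)=k) = (lambda*t)^k * exp(-lambda*t) / k!
lambda*t = 15
= 15^0 * exp(-15) / 0!
= 1 * 3.0590e-07 / 1
= 3.0590e-07

3.0590e-07


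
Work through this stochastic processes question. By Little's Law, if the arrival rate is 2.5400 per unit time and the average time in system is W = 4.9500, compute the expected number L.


Little's Law: L = lambda * W
= 2.5400 * 4.9500
= 12.5730

12.5730


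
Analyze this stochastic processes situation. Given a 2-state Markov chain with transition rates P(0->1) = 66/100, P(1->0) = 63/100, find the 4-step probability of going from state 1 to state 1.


Computing P^4 by matrix multiplication.
P = [[0.3400, 0.6600], [0.6300, 0.3700]]
After raising P to the power 4:
P^4(1,1) = 0.5151

0.5151


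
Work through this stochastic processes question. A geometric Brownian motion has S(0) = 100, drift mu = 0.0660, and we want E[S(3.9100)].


E[S(t)] = S(0) * exp(mu * t)
= 100 * exp(0.0660 * 3.9100)
= 100 * 1.2944
= 129.4416

129.4416


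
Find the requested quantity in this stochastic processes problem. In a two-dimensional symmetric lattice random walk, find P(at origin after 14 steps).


P = C(14,7)^2 / 4^14
= 3432^2 / 268435456
= 11778624 / 268435456
= 0.0439

0.0439


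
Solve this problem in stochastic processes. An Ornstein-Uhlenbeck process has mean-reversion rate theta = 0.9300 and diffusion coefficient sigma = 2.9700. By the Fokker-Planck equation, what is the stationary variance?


Stationary variance = sigma^2 / (2*theta)
= 2.9700^2 / (2*0.9300)
= 8.8209 / 1.8600
= 4.7424

4.7424


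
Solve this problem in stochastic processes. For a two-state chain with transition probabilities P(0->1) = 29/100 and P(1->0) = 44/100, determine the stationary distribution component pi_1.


Stationary distribution: pi_0 = p10/(p01+p10), pi_1 = p01/(p01+p10)
p01 = 0.2900, p10 = 0.4400
pi_1 = 0.3973

0.3973


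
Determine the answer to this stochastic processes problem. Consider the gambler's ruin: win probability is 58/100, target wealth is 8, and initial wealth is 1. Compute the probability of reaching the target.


Gambler's ruin formula:
r = q/p = 0.4200/0.5800 = 0.7241
P(win) = (1 - r^i)/(1 - r^N)
= (1 - 0.7241^1)/(1 - 0.7241^8)
= 0.2984

0.2984


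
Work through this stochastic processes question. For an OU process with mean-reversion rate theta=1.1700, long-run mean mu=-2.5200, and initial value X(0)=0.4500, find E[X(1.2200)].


E[X(t)] = mu + (X(0) - mu)*exp(-theta*t)
= -2.5200 + (0.4500 - -2.5200)*exp(-1.1700*1.2200)
= -2.5200 + 2.9700 * 0.2399
= -1.8074

-1.8074


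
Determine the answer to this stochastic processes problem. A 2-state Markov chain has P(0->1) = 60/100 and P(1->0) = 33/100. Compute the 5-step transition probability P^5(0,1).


Computing P^5 by matrix multiplication.
P = [[0.4000, 0.6000], [0.3300, 0.6700]]
After raising P to the power 5:
P^5(0,1) = 0.6452

0.6452


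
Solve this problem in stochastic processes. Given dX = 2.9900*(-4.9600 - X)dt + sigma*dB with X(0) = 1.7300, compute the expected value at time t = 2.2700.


E[X(t)] = mu + (X(0) - mu)*exp(-theta*t)
= -4.9600 + (1.7300 - -4.9600)*exp(-2.9900*2.2700)
= -4.9600 + 6.6900 * 0.0011
= -4.9525

-4.9525


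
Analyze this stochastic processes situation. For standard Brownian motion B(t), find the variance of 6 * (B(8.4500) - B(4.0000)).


Var(alpha*(B(t)-B(s))) = alpha^2 * (t-s)
= 6^2 * (8.4500 - 4.0000)
= 36 * 4.4500
= 160.2000

160.2000


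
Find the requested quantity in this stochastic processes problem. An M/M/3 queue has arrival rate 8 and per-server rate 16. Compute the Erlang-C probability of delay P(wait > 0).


a = lambda/mu = 0.5000
rho = a/c = 0.1667
Erlang-C formula applied:
C(c,a) = 0.0152

0.0152


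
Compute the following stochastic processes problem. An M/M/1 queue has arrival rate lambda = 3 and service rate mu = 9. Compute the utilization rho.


rho = lambda/mu
= 3/9
= 0.3333

0.3333


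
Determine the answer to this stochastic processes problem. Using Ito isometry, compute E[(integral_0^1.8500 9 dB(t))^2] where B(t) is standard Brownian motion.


By Ito isometry: E[(int f dB)^2] = int f^2 dt
= 9^2 * 1.8500
= 81 * 1.8500 = 149.8500

149.8500


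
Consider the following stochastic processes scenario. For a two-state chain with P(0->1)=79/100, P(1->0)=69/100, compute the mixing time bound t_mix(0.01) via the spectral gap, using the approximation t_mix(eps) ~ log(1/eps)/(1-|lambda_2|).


lambda_2 = |1 - p01 - p10| = |1 - 0.7900 - 0.6900| = 0.4800
t_mix ~ log(1/eps)/(1 - |lambda_2|)
= log(100)/(1 - 0.4800) = 4.6052/0.5200
= 8.8561

8.8561


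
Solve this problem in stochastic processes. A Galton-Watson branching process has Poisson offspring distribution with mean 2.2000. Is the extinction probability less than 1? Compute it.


Since mu = 2.2000 > 1, extinction prob q < 1.
Solve s = exp(mu*(s-1)) iteratively.
q = 0.1563

0.1563


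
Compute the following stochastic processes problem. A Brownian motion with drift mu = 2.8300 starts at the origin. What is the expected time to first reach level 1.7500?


Expected first passage time = a/mu
= 1.7500/2.8300
= 0.6184

0.6184


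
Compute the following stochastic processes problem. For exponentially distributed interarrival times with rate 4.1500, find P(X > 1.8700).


P(X > t) = exp(-lambda * t)
= exp(-4.1500 * 1.8700)
= exp(-7.7605) = 4.2624e-04

4.2624e-04


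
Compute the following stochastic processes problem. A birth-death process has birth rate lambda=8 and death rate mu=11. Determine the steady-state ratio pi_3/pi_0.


For birth-death process, pi_n/pi_0 = (lambda/mu)^n
= (8/11)^3
= 0.3847

0.3847


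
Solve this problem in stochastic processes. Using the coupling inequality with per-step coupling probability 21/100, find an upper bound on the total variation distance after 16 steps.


TV distance bound <= (1-delta)^n
= (1 - 0.2100)^16
= 0.7900^16
= 0.0230

0.0230


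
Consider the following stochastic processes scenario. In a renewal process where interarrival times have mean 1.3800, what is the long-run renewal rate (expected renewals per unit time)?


Long-run renewal rate = 1/E(X)
= 1/1.3800
= 0.7246

0.7246


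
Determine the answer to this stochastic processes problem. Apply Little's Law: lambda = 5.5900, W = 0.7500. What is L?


Little's Law: L = lambda * W
= 5.5900 * 0.7500
= 4.1925

4.1925


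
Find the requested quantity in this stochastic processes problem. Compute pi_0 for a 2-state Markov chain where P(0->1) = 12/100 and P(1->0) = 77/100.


Stationary distribution: pi_0 = p10/(p01+p10), pi_1 = p01/(p01+p10)
p01 = 0.1200, p10 = 0.7700
pi_0 = 0.8652

0.8652


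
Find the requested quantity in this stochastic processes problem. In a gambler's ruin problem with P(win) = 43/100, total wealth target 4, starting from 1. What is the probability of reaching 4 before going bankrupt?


Gambler's ruin formula:
r = q/p = 0.5700/0.4300 = 1.3256
P(win) = (1 - r^i)/(1 - r^N)
= (1 - 1.3256^1)/(1 - 1.3256^4)
= 0.1560

0.1560


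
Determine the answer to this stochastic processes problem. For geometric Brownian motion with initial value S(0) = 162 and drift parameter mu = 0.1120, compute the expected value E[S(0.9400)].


E[S(t)] = S(0) * exp(mu * t)
= 162 * exp(0.1120 * 0.9400)
= 162 * 1.1110
= 179.9855

179.9855
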